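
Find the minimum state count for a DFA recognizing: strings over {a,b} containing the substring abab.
By Myhill–Nerode, count the distinguishable equivalence classes: 5 classes — one per longest suffix of the input that is a prefix of 'abab' (lengths 0 through 3), plus an absorbing 'already seen abab' class.
5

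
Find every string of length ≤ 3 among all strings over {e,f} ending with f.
f, ef, ff, eef, eff, fef, fff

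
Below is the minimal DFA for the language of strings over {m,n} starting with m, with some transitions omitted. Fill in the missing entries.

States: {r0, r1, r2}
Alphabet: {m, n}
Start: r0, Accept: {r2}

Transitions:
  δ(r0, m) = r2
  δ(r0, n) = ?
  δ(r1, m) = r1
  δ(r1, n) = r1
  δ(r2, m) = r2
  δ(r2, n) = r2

From the language and accept set, identify what each state tracks — r0: no input read; r1: started with n (dead); r2: started with m.
Each missing δ(q, a) is the state matching the new tracked value after reading a.
δ(r0, n) = r1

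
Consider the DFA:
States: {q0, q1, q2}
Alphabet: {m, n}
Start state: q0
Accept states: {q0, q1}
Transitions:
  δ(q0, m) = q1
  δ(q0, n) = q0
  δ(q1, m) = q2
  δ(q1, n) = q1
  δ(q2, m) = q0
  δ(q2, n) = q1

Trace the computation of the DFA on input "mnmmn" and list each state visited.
read 'm': q0 → q1
  read 'n': q1 → q1
  read 'm': q1 → q2
  read 'm': q2 → q0
  read 'n': q0 → q0
q0 -> q1 -> q1 -> q2 -> q0 -> q0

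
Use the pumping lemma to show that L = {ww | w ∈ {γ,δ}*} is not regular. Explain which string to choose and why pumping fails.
Assume L is regular with pumping length p. Idea: pumping the leading γ-block breaks the equality of the two halves.
Choose s = γ^p δ γ^p δ ∈ L (with w = γ^p δ). |s| = 2p+2 ≥ p. By the pumping lemma, s = xyz with |xy| ≤ p, |y| > 0, so y = γ^k with k ≥ 1, in the first γ-block. Then xy²z = γ^(p+k) δ γ^p δ, of length 2p+2+k. If k is odd this length is odd, so it cannot be of the form ww. If k is even, each half has length p+1+k/2 ≤ p+k, so the first half lies entirely inside the leading γ-block and contains no δ, while the second half ends in δ; the halves differ. Either way xy²z ∉ L.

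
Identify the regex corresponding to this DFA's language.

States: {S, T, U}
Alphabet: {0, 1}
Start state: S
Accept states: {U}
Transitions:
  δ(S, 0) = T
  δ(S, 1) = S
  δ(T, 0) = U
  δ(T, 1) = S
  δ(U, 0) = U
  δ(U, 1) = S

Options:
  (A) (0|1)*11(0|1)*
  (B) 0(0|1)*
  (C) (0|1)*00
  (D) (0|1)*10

Check each option against the DFA on short strings; one disagreement eliminates an option:
  (A) (0|1)*11(0|1)*: on '00' the DFA goes S → T → U and accepts (U ∈ Accept), but the regex does not match it → eliminate
  (B) 0(0|1)*: on '0' the DFA goes S → T and rejects (T ∉ Accept), but the regex matches it → eliminate
  (C) (0|1)*00: agrees with the DFA on every string of length ≤ 6
  (D) (0|1)*10: on '00' the DFA goes S → T → U and accepts (U ∈ Accept), but the regex does not match it → eliminate
Only (C) is consistent with the DFA.
(C) (0|1)*00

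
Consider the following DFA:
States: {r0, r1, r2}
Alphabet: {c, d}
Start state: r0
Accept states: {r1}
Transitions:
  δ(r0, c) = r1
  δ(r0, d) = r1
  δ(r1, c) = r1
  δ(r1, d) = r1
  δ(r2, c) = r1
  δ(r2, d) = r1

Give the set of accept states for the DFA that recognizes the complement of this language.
Complement accept states = All states \ Original accept states
= {r0, r1, r2} \ {r1}
{r0, r2}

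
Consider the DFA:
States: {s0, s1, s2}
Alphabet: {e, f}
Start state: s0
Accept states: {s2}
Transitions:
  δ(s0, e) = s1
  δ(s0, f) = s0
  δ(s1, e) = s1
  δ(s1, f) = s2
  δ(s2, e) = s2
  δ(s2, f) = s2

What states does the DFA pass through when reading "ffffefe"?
read 'f': s0 → s0
  read 'f': s0 → s0
  read 'f': s0 → s0
  read 'f': s0 → s0
  read 'e': s0 → s1
  read 'f': s1 → s2
  read 'e': s2 → s2
s0 -> s0 -> s0 -> s0 -> s0 -> s1 -> s2 -> s2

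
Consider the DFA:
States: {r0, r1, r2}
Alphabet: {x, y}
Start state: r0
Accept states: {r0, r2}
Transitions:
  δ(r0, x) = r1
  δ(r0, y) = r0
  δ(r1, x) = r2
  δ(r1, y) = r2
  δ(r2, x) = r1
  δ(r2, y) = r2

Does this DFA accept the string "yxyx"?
Processing string "yxyx":
  r0 --y--> r0
  r0 --x--> r1
  r1 --y--> r2
  r2 --x--> r1
Final state: r1
Accept states: {r0, r2}
No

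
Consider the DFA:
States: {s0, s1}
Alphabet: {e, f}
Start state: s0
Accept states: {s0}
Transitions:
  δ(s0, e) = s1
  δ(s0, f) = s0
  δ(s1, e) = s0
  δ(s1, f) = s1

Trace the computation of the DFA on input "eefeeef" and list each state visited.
read 'e': s0 → s1
  read 'e': s1 → s0
  read 'f': s0 → s0
  read 'e': s0 → s1
  read 'e': s1 → s0
  read 'e': s0 → s1
  read 'f': s1 → s1
s0 -> s1 -> s0 -> s0 -> s1 -> s0 -> s1 -> s1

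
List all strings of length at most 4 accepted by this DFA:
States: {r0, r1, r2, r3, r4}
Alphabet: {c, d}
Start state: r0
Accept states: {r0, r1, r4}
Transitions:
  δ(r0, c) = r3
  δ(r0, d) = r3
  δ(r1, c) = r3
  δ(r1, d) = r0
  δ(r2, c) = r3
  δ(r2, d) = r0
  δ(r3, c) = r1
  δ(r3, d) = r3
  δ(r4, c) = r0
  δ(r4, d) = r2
ε, cc, dc, ccd, cdc, dcd, ddc, cccc, cdcd, cddc, dccc, ddcd, dddc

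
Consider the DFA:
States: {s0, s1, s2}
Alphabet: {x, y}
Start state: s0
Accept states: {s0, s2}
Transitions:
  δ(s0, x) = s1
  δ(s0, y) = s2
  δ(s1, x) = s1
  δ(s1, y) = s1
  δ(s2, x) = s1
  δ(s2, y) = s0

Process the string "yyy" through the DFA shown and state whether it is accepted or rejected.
Processing string "yyy":
  s0 --y--> s2
  s2 --y--> s0
  s0 --y--> s2
Final state: s2
Accept states: {s0, s2}
Yes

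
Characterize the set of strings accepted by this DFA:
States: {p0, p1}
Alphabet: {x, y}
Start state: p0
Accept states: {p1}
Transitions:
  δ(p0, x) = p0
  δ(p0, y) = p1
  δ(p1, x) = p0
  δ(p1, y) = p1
Testing a few strings:
  'xxy' → accept
  'xy' → accept
  'yy' → accept
  'xx' → reject
State roles: p0=last symbol not y; p1=last symbol is y
All strings over {x,y} ending with y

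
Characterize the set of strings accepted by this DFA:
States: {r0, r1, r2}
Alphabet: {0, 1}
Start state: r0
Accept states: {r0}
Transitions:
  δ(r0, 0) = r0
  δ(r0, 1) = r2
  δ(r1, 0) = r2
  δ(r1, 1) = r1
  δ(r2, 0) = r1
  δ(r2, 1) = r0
Testing a few strings:
  '11' → accept
  '110' → accept
  '10' → reject
  '01' → reject
State roles: r0=value ≡ 0 (mod 3); r1=value ≡ 2 (mod 3); r2=value ≡ 1 (mod 3)
All binary strings representing a multiple of 3 (read in base 2; leading zeros allowed and ε counts as 0)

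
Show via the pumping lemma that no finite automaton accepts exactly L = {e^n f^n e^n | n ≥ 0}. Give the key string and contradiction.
Assume L is regular with pumping length p. Idea: pumping the first e-block unbalances it against the other two.
Choose s = e^p f^p e^p ∈ L (|s| = 3p ≥ p). By the pumping lemma, s = xyz with |xy| ≤ p, |y| > 0, so y = e^k with k ≥ 1, inside the first e-block. Then xy²z = e^(p+k) f^p e^p. The first block has length p+k ≠ p, so the three block lengths are no longer equal and xy²z ∉ L.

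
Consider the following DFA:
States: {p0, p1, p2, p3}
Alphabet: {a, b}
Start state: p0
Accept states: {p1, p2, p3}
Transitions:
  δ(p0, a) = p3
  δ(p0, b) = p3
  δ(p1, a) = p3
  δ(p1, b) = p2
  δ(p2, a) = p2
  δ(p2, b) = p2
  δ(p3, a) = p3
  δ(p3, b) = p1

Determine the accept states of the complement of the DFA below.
Complement accept states = All states \ Original accept states
= {p0, p1, p2, p3} \ {p1, p2, p3}
{p0}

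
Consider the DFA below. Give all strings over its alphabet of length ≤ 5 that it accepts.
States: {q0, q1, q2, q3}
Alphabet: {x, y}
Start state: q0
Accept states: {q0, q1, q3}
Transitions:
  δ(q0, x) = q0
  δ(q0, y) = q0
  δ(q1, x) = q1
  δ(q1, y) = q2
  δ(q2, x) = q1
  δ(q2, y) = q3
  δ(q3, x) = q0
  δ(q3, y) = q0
ε, x, y, xx, xy, yx, yy, xxx, xxy, xyx, xyy, yxx, yxy, yyx, yyy, xxxx, xxxy, xxyx, xxyy, xyxx, xyxy, xyyx, xyyy, yxxx, yxxy, yxyx, yxyy, yyxx, yyxy, yyyx, yyyy, xxxxx, xxxxy, xxxyx, xxxyy, xxyxx, xxyxy, xxyyx, xxyyy, xyxxx, xyxxy, xyxyx, xyxyy, xyyxx, xyyxy, xyyyx, xyyyy, yxxxx, yxxxy, yxxyx, yxxyy, yxyxx, yxyxy, yxyyx, yxyyy, yyxxx, yyxxy, yyxyx, yyxyy, yyyxx, yyyxy, yyyyx, yyyyy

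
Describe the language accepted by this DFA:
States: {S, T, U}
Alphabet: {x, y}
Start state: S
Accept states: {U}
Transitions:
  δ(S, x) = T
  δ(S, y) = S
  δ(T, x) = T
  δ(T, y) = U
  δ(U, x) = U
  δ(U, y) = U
Testing a few strings:
  'x' → reject
  'y' → reject
  'yyy' → reject
  'xyy' → accept
State roles: S=no x seen yet; T=seen a x, waiting for y; U=substring xy seen
All strings over {x,y} containing the substring xy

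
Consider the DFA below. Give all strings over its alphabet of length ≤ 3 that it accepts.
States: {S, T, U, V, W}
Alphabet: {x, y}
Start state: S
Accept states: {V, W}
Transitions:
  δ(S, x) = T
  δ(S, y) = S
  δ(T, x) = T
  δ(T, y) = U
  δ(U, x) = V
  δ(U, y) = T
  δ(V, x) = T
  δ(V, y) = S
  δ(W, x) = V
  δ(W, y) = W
xyx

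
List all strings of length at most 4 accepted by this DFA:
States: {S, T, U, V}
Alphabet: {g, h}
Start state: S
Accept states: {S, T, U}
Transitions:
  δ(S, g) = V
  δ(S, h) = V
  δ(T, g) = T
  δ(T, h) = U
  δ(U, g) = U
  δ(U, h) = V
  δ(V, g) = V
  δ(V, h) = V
ε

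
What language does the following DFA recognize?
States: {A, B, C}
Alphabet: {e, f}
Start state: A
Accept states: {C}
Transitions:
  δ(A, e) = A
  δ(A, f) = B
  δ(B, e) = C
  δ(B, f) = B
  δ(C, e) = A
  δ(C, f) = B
Testing a few strings:
  'feee' → reject
  'eff' → reject
  'ef' → reject
  'e' → reject
State roles: A=no suffix match; B=one trailing f; C=suffix is fe
All strings over {e,f} ending with fe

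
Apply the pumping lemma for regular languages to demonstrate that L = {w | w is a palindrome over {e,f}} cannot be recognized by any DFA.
Assume L is regular with pumping length p. Idea: pumping the leading e-block breaks the symmetry.
Choose s = e^p f e^p (a palindrome of length 2p+1 ≥ p). By the pumping lemma, s = xyz with |xy| ≤ p, |y| > 0, so y = e^k with k > 0 (xy lies entirely in the first e^p). Then xy²z = e^(p+k) f e^p, which is not a palindrome since p+k ≠ p.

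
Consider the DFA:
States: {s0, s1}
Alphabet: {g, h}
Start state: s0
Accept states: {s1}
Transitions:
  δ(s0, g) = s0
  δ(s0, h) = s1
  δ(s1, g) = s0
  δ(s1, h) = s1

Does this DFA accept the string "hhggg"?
Processing string "hhggg":
  s0 --h--> s1
  s1 --h--> s1
  s1 --g--> s0
  s0 --g--> s0
  s0 --g--> s0
Final state: s0
Accept states: {s1}
No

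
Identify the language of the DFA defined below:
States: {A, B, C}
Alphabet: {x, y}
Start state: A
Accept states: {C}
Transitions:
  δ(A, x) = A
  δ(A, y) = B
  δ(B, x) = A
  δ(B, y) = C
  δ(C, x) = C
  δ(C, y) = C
Testing a few strings:
  'yyy' → accept
  'yx' → reject
  'yxxx' → reject
  'xx' → reject
State roles: A=no progress toward yy; B=one trailing y; C=substring yy seen
All strings over {x,y} containing the substring yy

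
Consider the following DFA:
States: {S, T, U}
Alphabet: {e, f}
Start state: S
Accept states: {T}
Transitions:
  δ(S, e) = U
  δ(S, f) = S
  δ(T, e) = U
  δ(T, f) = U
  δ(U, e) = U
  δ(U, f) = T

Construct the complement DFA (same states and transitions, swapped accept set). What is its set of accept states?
Complement accept states = All states \ Original accept states
= {S, T, U} \ {T}
{S, U}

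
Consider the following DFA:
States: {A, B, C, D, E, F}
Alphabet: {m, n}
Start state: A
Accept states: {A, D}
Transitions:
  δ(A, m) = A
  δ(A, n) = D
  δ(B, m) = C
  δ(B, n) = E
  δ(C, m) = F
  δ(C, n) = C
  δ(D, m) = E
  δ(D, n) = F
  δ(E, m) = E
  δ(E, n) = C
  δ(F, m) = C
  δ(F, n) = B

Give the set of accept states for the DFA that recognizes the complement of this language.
Complement accept states = All states \ Original accept states
= {A, B, C, D, E, F} \ {A, D}
{B, C, E, F}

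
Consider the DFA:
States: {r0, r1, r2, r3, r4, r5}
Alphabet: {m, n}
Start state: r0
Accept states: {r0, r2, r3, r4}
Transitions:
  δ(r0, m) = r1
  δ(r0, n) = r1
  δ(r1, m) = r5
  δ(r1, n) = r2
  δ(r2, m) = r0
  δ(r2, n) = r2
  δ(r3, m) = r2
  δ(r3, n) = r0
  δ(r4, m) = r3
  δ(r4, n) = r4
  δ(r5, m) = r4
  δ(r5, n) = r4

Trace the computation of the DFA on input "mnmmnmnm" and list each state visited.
read 'm': r0 → r1
  read 'n': r1 → r2
  read 'm': r2 → r0
  read 'm': r0 → r1
  read 'n': r1 → r2
  read 'm': r2 → r0
  read 'n': r0 → r1
  read 'm': r1 → r5
r0 -> r1 -> r2 -> r0 -> r1 -> r2 -> r0 -> r1 -> r5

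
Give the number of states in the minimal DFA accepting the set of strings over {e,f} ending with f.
By Myhill–Nerode, count the distinguishable equivalence classes: two classes — last symbol is f vs. not.
2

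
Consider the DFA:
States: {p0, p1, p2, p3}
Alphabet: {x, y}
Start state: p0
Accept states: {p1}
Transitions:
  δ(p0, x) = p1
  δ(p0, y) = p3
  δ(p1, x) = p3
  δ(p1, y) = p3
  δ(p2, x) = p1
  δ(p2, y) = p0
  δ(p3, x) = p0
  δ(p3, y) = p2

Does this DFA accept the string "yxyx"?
Processing string "yxyx":
  p0 --y--> p3
  p3 --x--> p0
  p0 --y--> p3
  p3 --x--> p0
Final state: p0
Accept states: {p1}
No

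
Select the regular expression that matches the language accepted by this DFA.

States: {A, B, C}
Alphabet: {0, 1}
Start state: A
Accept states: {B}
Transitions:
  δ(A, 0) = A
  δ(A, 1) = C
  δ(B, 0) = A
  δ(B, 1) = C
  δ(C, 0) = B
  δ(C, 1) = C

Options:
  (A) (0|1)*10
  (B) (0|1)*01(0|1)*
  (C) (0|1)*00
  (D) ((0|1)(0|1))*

Check each option against the DFA on short strings; one disagreement eliminates an option:
  (A) (0|1)*10: agrees with the DFA on every string of length ≤ 6
  (B) (0|1)*01(0|1)*: on '01' the DFA goes A → A → C and rejects (C ∉ Accept), but the regex matches it → eliminate
  (C) (0|1)*00: on '00' the DFA goes A → A → A and rejects (A ∉ Accept), but the regex matches it → eliminate
  (D) ((0|1)(0|1))*: on ε the DFA stays in A and rejects (A ∉ Accept), but the regex matches it → eliminate
Only (A) is consistent with the DFA.
(A) (0|1)*10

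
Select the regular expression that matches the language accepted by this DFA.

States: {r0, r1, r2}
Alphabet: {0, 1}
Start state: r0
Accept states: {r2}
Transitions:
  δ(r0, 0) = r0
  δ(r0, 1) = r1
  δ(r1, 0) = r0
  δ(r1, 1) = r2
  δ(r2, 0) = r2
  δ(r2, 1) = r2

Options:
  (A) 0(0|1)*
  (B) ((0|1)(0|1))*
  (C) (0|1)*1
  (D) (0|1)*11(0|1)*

Check each option against the DFA on short strings; one disagreement eliminates an option:
  (A) 0(0|1)*: on '0' the DFA goes r0 → r0 and rejects (r0 ∉ Accept), but the regex matches it → eliminate
  (B) ((0|1)(0|1))*: on ε the DFA stays in r0 and rejects (r0 ∉ Accept), but the regex matches it → eliminate
  (C) (0|1)*1: on '1' the DFA goes r0 → r1 and rejects (r1 ∉ Accept), but the regex matches it → eliminate
  (D) (0|1)*11(0|1)*: agrees with the DFA on every string of length ≤ 6
Only (D) is consistent with the DFA.
(D) (0|1)*11(0|1)*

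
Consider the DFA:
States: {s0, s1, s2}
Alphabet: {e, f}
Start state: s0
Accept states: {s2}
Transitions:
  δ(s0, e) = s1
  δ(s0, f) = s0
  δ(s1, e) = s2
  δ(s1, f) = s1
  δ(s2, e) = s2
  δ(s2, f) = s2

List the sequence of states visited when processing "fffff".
read 'f': s0 → s0
  read 'f': s0 → s0
  read 'f': s0 → s0
  read 'f': s0 → s0
  read 'f': s0 → s0
s0 -> s0 -> s0 -> s0 -> s0 -> s0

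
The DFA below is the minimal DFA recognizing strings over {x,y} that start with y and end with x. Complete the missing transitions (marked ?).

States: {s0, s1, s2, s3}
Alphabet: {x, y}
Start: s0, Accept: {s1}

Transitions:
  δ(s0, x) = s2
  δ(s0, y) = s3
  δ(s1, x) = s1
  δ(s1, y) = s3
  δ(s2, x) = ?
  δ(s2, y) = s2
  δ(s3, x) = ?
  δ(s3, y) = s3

From the language and accept set, identify what each state tracks — s0: no input read; s1: started with y, last symbol x; s2: started with x (dead); s3: started with y, last symbol y.
Each missing δ(q, a) is the state matching the new tracked value after reading a.
δ(s2, x) = s2; δ(s3, x) = s1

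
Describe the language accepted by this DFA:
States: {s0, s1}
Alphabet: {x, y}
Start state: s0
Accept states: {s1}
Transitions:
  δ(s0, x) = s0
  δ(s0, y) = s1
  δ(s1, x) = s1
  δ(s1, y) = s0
Testing a few strings:
  'xx' → reject
  'yxy' → reject
  'xxy' → accept
  'yx' → accept
State roles: s0=even number of y's so far; s1=odd number of y's so far
All strings over {x,y} with an odd number of y's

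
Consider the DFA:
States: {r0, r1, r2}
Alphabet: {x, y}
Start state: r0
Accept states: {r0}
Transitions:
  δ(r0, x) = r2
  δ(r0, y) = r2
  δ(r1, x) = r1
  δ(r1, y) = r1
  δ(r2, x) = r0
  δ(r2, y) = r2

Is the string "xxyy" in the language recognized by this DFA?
Processing string "xxyy":
  r0 --x--> r2
  r2 --x--> r0
  r0 --y--> r2
  r2 --y--> r2
Final state: r2
Accept states: {r0}
No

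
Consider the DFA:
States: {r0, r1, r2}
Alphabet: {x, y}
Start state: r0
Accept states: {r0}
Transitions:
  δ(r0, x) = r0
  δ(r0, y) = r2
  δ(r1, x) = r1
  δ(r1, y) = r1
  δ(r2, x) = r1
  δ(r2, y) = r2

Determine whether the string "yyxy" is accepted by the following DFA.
Processing string "yyxy":
  r0 --y--> r2
  r2 --y--> r2
  r2 --x--> r1
  r1 --y--> r1
Final state: r1
Accept states: {r0}
No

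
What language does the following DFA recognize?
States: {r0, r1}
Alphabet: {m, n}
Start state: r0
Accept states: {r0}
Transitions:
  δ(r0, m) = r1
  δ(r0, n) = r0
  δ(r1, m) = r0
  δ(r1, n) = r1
Testing a few strings:
  'm' → reject
  'n' → accept
  'nmn' → reject
  'nm' → reject
State roles: r0=even number of m's so far; r1=odd number of m's so far
All strings over {m,n} with an even number of m's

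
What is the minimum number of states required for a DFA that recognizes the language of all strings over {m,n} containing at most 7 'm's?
By Myhill–Nerode, count the distinguishable equivalence classes: 9 classes — having seen 0, 1, …, 7, or >7 copies of 'm'; counts 0 through 7 are accepting and >7 is dead.
9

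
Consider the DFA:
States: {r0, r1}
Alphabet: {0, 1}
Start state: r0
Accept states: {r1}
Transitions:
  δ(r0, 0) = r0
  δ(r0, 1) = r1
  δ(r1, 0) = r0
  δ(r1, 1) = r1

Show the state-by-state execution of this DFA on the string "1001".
read '1': r0 → r1
  read '0': r1 → r0
  read '0': r0 → r0
  read '1': r0 → r1
r0 -> r1 -> r0 -> r0 -> r1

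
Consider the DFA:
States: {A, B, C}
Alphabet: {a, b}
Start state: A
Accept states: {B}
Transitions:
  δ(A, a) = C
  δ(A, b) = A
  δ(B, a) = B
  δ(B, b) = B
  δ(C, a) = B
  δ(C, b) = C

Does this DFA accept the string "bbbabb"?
Processing string "bbbabb":
  A --b--> A
  A --b--> A
  A --b--> A
  A --a--> C
  C --b--> C
  C --b--> C
Final state: C
Accept states: {B}
No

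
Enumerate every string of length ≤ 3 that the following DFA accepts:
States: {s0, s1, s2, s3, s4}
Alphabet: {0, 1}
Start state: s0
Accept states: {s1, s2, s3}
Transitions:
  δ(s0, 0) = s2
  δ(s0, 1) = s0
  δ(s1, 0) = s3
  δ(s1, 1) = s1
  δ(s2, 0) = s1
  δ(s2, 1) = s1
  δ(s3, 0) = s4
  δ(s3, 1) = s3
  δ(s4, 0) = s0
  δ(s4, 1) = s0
0, 00, 01, 10, 000, 001, 010, 011, 100, 101, 110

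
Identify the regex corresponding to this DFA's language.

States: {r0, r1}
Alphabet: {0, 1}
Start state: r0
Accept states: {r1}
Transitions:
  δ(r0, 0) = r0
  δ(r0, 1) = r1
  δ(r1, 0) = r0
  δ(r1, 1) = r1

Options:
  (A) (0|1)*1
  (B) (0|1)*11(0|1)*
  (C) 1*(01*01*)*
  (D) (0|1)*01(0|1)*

Check each option against the DFA on short strings; one disagreement eliminates an option:
  (A) (0|1)*1: agrees with the DFA on every string of length ≤ 6
  (B) (0|1)*11(0|1)*: on '1' the DFA goes r0 → r1 and accepts (r1 ∈ Accept), but the regex does not match it → eliminate
  (C) 1*(01*01*)*: on ε the DFA stays in r0 and rejects (r0 ∉ Accept), but the regex matches it → eliminate
  (D) (0|1)*01(0|1)*: on '1' the DFA goes r0 → r1 and accepts (r1 ∈ Accept), but the regex does not match it → eliminate
Only (A) is consistent with the DFA.
(A) (0|1)*1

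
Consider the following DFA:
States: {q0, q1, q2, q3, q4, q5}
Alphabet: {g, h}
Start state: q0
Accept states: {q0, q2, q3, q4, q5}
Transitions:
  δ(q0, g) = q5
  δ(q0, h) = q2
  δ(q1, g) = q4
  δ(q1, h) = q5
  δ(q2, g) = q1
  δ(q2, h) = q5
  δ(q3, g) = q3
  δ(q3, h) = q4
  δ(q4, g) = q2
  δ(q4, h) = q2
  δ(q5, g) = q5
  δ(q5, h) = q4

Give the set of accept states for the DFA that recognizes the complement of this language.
Complement accept states = All states \ Original accept states
= {q0, q1, q2, q3, q4, q5} \ {q0, q2, q3, q4, q5}
{q1}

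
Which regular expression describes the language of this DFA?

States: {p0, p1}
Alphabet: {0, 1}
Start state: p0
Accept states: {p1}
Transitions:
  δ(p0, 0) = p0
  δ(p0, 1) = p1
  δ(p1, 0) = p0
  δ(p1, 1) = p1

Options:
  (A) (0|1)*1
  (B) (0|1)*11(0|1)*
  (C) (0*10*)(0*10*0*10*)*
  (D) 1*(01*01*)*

Check each option against the DFA on short strings; one disagreement eliminates an option:
  (A) (0|1)*1: agrees with the DFA on every string of length ≤ 6
  (B) (0|1)*11(0|1)*: on '1' the DFA goes p0 → p1 and accepts (p1 ∈ Accept), but the regex does not match it → eliminate
  (C) (0*10*)(0*10*0*10*)*: on '10' the DFA goes p0 → p1 → p0 and rejects (p0 ∉ Accept), but the regex matches it → eliminate
  (D) 1*(01*01*)*: on ε the DFA stays in p0 and rejects (p0 ∉ Accept), but the regex matches it → eliminate
Only (A) is consistent with the DFA.
(A) (0|1)*1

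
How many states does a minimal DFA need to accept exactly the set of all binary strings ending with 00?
By Myhill–Nerode, count the distinguishable equivalence classes: 3 classes — one per longest suffix of the input that is a prefix of '00' (lengths 0 through 2); only the length-2 class is accepting.
3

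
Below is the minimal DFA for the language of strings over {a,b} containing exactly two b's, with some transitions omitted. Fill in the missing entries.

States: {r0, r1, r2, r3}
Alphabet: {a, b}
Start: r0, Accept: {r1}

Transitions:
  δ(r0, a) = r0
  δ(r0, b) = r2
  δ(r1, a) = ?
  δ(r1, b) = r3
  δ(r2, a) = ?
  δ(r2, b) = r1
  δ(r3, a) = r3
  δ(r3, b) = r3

From the language and accept set, identify what each state tracks — r0: zero b's; r1: two b's; r2: one b; r3: ≥ three b's (dead).
Each missing δ(q, a) is the state matching the new tracked value after reading a.
δ(r1, a) = r1; δ(r2, a) = r2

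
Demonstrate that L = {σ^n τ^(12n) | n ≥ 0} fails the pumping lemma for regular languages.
Assume L is regular with pumping length p. Idea: pumping the σ-block breaks the 1:12 ratio.
Choose s = σ^p τ^(12p) (length 13p ≥ p). By the pumping lemma, s = xyz with |xy| ≤ p, |y| > 0, so y = σ^k with k ≥ 1. Then xy²z = σ^(p+k) τ^(12p). For this to be in L we would need 12p = 12(p+k), i.e. 12k = 0, contradicting k ≥ 1. So xy²z ∉ L.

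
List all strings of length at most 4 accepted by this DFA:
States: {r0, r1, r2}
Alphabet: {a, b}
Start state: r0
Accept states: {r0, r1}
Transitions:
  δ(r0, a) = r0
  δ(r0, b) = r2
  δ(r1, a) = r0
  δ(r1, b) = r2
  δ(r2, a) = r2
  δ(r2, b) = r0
ε, a, aa, bb, aaa, abb, bab, bba, aaaa, aabb, abab, abba, baab, baba, bbaa, bbbb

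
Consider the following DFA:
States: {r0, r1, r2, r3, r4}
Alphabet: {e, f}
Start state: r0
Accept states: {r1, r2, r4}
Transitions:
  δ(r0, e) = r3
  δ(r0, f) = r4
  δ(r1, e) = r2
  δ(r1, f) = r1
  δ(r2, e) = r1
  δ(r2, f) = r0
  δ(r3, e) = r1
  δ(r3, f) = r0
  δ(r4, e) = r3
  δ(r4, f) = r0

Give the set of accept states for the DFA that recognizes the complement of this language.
Complement accept states = All states \ Original accept states
= {r0, r1, r2, r3, r4} \ {r1, r2, r4}
{r0, r3}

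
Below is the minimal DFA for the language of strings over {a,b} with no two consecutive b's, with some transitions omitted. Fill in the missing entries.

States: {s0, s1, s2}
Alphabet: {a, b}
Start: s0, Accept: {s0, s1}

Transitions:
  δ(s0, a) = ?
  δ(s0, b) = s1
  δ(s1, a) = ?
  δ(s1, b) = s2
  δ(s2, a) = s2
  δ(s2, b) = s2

From the language and accept set, identify what each state tracks — s0: last symbol not b (ok); s1: last symbol b (ok); s2: saw bb (dead).
Each missing δ(q, a) is the state matching the new tracked value after reading a.
δ(s0, a) = s0; δ(s1, a) = s0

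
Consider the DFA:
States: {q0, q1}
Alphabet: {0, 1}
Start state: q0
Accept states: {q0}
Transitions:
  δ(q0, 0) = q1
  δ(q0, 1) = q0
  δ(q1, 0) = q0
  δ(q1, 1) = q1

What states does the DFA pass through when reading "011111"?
read '0': q0 → q1
  read '1': q1 → q1
  read '1': q1 → q1
  read '1': q1 → q1
  read '1': q1 → q1
  read '1': q1 → q1
q0 -> q1 -> q1 -> q1 -> q1 -> q1 -> q1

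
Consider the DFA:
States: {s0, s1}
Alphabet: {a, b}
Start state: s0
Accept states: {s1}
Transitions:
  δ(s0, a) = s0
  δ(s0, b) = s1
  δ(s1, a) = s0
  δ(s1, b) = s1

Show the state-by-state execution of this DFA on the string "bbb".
read 'b': s0 → s1
  read 'b': s1 → s1
  read 'b': s1 → s1
s0 -> s1 -> s1 -> s1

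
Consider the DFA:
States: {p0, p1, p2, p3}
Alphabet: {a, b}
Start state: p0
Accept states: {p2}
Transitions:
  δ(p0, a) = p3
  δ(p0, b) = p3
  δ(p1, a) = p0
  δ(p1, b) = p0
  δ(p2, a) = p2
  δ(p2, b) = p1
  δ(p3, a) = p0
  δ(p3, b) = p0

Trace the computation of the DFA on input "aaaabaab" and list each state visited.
read 'a': p0 → p3
  read 'a': p3 → p0
  read 'a': p0 → p3
  read 'a': p3 → p0
  read 'b': p0 → p3
  read 'a': p3 → p0
  read 'a': p0 → p3
  read 'b': p3 → p0
p0 -> p3 -> p0 -> p3 -> p0 -> p3 -> p0 -> p3 -> p0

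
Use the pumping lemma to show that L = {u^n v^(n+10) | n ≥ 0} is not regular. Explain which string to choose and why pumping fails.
Assume L is regular with pumping length p. Idea: pumping the u-block breaks the fixed offset of 10.
Choose s = u^p v^(p+10) ∈ L. By the pumping lemma, s = xyz with |xy| ≤ p, |y| > 0, so y = u^k with k ≥ 1. Then xy²z = u^(p+k) v^(p+10). For this to be in L we would need p+10 = (p+k)+10, i.e. k = 0, contradicting k ≥ 1. So xy²z ∉ L.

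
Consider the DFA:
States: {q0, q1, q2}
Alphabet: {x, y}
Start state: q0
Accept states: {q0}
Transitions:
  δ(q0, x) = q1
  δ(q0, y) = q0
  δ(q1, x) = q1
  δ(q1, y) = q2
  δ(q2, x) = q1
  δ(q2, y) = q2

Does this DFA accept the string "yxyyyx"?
Processing string "yxyyyx":
  q0 --y--> q0
  q0 --x--> q1
  q1 --y--> q2
  q2 --y--> q2
  q2 --y--> q2
  q2 --x--> q1
Final state: q1
Accept states: {q0}
No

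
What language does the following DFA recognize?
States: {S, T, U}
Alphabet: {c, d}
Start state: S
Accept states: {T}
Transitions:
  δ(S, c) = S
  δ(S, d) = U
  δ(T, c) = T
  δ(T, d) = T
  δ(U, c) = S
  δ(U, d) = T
Testing a few strings:
  'ccc' → reject
  'dddd' → accept
  'cd' → reject
  'd' → reject
State roles: S=no progress toward dd; T=substring dd seen; U=one trailing d
All strings over {c,d} containing the substring dd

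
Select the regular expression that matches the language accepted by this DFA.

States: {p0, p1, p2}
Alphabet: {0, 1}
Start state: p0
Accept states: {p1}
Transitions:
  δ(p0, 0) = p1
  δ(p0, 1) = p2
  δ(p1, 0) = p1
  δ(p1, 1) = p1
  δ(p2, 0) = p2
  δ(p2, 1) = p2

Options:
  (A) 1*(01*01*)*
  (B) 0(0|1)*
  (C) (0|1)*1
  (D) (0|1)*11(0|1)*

Check each option against the DFA on short strings; one disagreement eliminates an option:
  (A) 1*(01*01*)*: on ε the DFA stays in p0 and rejects (p0 ∉ Accept), but the regex matches it → eliminate
  (B) 0(0|1)*: agrees with the DFA on every string of length ≤ 6
  (C) (0|1)*1: on '0' the DFA goes p0 → p1 and accepts (p1 ∈ Accept), but the regex does not match it → eliminate
  (D) (0|1)*11(0|1)*: on '0' the DFA goes p0 → p1 and accepts (p1 ∈ Accept), but the regex does not match it → eliminate
Only (B) is consistent with the DFA.
(B) 0(0|1)*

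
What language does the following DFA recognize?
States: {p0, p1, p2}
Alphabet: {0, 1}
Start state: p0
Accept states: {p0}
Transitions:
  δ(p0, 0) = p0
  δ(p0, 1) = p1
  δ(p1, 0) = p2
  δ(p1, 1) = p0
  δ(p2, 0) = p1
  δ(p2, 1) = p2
Testing a few strings:
  '1010' → reject
  '100' → reject
  '011' → accept
  '1110' → reject
State roles: p0=value ≡ 0 (mod 3); p1=value ≡ 1 (mod 3); p2=value ≡ 2 (mod 3)
All binary strings representing a multiple of 3 (read in base 2; leading zeros allowed and ε counts as 0)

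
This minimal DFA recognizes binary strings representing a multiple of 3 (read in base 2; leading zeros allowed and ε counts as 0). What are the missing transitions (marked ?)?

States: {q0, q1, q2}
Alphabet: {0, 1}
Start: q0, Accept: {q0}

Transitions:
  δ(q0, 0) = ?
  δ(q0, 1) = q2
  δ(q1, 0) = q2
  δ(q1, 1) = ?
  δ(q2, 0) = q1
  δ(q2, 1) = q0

From the language and accept set, identify what each state tracks — q0: value ≡ 0 (mod 3); q1: value ≡ 2 (mod 3); q2: value ≡ 1 (mod 3).
Each missing δ(q, a) is the state matching the new tracked value after reading a.
δ(q0, 0) = q0; δ(q1, 1) = q1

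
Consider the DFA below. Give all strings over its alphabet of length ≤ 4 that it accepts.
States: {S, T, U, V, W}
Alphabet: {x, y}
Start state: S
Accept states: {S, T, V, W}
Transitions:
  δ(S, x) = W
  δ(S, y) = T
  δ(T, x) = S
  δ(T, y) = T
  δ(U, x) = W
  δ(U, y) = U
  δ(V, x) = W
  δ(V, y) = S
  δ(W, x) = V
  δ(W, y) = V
ε, x, y, xx, xy, yx, yy, xxx, xxy, xyx, xyy, yxx, yxy, yyx, yyy, xxxx, xxxy, xxyx, xxyy, xyxx, xyxy, xyyx, xyyy, yxxx, yxxy, yxyx, yxyy, yyxx, yyxy, yyyx, yyyy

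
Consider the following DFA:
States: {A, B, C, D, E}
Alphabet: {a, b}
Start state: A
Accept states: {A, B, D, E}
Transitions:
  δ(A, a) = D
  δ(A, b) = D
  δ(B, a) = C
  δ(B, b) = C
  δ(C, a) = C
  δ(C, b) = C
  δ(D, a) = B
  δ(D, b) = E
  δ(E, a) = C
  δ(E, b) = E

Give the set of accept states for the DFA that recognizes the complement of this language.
Complement accept states = All states \ Original accept states
= {A, B, C, D, E} \ {A, B, D, E}
{C}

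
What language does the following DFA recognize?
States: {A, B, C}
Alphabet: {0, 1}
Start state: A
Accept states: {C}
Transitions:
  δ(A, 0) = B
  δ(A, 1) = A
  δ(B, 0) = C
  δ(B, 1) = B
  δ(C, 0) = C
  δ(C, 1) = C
Testing a few strings:
  '10' → reject
  '010' → accept
  '1' → reject
  '0110' → accept
State roles: A=zero 0's seen; B=one 0 seen; C=≥ two 0's seen
All binary strings containing at least two 0's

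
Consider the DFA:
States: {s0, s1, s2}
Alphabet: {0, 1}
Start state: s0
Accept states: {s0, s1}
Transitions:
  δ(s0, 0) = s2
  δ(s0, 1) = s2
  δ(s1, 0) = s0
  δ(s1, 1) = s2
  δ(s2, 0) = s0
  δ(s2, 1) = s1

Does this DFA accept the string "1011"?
Processing string "1011":
  s0 --1--> s2
  s2 --0--> s0
  s0 --1--> s2
  s2 --1--> s1
Final state: s1
Accept states: {s0, s1}
Yes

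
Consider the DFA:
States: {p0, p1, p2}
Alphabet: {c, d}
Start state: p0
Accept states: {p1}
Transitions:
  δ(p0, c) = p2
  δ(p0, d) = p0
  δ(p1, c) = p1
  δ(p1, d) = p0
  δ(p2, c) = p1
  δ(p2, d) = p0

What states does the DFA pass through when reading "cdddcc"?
read 'c': p0 → p2
  read 'd': p2 → p0
  read 'd': p0 → p0
  read 'd': p0 → p0
  read 'c': p0 → p2
  read 'c': p2 → p1
p0 -> p2 -> p0 -> p0 -> p0 -> p2 -> p1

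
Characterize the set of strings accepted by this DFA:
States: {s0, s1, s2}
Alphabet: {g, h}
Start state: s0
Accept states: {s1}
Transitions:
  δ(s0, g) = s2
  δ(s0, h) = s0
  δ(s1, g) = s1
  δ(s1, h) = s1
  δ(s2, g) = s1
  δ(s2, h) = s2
Testing a few strings:
  'hh' → reject
  'h' → reject
  'g' → reject
  'hhg' → reject
State roles: s0=zero g's seen; s1=≥ two g's seen; s2=one g seen
All strings over {g,h} containing at least two g's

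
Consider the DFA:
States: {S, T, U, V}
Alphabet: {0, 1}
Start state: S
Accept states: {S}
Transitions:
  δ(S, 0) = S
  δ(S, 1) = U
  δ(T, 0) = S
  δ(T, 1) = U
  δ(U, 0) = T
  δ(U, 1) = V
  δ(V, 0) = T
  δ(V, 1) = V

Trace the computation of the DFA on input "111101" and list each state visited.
read '1': S → U
  read '1': U → V
  read '1': V → V
  read '1': V → V
  read '0': V → T
  read '1': T → U
S -> U -> V -> V -> V -> T -> U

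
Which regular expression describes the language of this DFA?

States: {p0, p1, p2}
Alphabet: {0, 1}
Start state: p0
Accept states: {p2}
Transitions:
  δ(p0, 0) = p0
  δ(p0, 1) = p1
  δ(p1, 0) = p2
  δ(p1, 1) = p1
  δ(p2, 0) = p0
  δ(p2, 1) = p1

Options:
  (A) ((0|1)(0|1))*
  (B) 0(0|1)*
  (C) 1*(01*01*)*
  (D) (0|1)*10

Check each option against the DFA on short strings; one disagreement eliminates an option:
  (A) ((0|1)(0|1))*: on ε the DFA stays in p0 and rejects (p0 ∉ Accept), but the regex matches it → eliminate
  (B) 0(0|1)*: on '0' the DFA goes p0 → p0 and rejects (p0 ∉ Accept), but the regex matches it → eliminate
  (C) 1*(01*01*)*: on ε the DFA stays in p0 and rejects (p0 ∉ Accept), but the regex matches it → eliminate
  (D) (0|1)*10: agrees with the DFA on every string of length ≤ 6
Only (D) is consistent with the DFA.
(D) (0|1)*10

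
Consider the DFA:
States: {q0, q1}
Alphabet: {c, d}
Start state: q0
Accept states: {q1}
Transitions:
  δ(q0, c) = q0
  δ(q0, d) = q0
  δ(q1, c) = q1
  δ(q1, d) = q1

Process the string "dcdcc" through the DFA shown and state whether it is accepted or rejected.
Processing string "dcdcc":
  q0 --d--> q0
  q0 --c--> q0
  q0 --d--> q0
  q0 --c--> q0
  q0 --c--> q0
Final state: q0
Accept states: {q1}
No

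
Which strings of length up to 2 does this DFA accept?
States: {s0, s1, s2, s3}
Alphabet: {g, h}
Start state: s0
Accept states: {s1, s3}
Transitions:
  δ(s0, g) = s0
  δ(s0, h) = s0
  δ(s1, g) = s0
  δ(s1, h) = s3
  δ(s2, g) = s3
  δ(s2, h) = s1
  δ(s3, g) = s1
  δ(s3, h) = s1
None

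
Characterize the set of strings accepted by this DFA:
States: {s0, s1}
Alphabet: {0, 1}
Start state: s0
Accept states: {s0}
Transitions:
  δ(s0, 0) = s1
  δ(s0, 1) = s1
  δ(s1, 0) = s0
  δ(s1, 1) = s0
Testing a few strings:
  '110' → reject
  '0' → reject
  '11' → accept
  '00' → accept
State roles: s0=even length so far; s1=odd length so far
All binary strings of even length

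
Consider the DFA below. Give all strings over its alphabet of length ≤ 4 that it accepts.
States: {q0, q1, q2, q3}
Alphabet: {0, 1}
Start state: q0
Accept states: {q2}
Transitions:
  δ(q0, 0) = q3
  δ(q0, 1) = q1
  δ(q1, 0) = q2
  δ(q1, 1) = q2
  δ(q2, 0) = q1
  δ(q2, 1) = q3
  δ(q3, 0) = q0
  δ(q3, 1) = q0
10, 11, 0010, 0011, 0110, 0111, 1000, 1001, 1100, 1101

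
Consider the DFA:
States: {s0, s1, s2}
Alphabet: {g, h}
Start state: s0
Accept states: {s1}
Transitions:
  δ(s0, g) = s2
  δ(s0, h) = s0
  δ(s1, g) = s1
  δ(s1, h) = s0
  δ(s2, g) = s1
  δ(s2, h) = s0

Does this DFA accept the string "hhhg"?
Processing string "hhhg":
  s0 --h--> s0
  s0 --h--> s0
  s0 --h--> s0
  s0 --g--> s2
Final state: s2
Accept states: {s1}
No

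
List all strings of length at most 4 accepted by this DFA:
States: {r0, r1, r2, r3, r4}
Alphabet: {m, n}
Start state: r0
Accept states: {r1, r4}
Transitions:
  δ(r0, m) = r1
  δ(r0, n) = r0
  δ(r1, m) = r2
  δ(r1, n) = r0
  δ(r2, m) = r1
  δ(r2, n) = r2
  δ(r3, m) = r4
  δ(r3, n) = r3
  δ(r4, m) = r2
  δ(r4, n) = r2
m, nm, mmm, mnm, nnm, mmnm, mnnm, nmmm, nmnm, nnnm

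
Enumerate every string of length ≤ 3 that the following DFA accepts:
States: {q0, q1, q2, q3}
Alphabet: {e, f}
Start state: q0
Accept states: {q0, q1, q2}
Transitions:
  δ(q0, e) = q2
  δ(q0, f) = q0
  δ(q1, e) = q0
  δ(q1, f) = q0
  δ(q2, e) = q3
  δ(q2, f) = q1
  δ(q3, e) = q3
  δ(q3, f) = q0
ε, e, f, ef, fe, ff, eef, efe, eff, fef, ffe, fff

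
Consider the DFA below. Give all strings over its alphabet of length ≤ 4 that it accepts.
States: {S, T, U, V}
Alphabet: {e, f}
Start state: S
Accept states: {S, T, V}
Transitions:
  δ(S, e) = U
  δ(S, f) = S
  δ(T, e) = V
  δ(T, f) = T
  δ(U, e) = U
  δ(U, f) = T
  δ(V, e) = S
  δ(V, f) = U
ε, f, ef, ff, eef, efe, eff, fef, fff, eeef, eefe, eeff, efee, effe, efff, feef, fefe, feff, ffef, ffff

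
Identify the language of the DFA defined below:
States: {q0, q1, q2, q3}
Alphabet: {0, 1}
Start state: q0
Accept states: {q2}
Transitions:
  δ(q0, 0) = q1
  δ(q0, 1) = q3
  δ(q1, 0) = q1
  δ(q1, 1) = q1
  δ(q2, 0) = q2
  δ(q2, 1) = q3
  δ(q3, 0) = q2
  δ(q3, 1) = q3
Testing a few strings:
  '0' → reject
  '0101' → reject
  '10' → accept
  '1' → reject
State roles: q0=no input read; q1=started with 0 (dead); q2=started with 1, last symbol 0; q3=started with 1, last symbol 1
All binary strings that start with 1 and end with 0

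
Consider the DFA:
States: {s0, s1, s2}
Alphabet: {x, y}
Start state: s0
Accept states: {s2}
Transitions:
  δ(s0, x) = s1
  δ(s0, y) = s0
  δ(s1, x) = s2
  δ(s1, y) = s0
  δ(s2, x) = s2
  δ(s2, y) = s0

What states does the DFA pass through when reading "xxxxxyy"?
read 'x': s0 → s1
  read 'x': s1 → s2
  read 'x': s2 → s2
  read 'x': s2 → s2
  read 'x': s2 → s2
  read 'y': s2 → s0
  read 'y': s0 → s0
s0 -> s1 -> s2 -> s2 -> s2 -> s2 -> s0 -> s0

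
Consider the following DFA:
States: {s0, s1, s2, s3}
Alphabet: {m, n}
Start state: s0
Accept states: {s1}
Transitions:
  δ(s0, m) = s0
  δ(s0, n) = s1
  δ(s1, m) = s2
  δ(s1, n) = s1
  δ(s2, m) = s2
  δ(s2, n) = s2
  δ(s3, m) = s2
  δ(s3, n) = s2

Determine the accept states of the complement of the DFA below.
Complement accept states = All states \ Original accept states
= {s0, s1, s2, s3} \ {s1}
{s0, s2, s3}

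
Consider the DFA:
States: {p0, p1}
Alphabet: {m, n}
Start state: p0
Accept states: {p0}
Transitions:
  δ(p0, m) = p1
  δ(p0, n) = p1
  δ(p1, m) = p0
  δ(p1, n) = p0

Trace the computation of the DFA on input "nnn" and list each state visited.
read 'n': p0 → p1
  read 'n': p1 → p0
  read 'n': p0 → p1
p0 -> p1 -> p0 -> p1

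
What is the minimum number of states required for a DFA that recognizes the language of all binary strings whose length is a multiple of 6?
By Myhill–Nerode, count the distinguishable equivalence classes: 6 classes — one per residue of the length mod 6; class i is distinguished from class j by any string of length (6 − i) mod 6.
6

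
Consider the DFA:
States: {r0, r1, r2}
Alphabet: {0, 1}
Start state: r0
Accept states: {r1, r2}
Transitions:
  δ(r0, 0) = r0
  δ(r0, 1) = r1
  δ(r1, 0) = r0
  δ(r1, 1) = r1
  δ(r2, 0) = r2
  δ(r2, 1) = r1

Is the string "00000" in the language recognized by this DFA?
Processing string "00000":
  r0 --0--> r0
  r0 --0--> r0
  r0 --0--> r0
  r0 --0--> r0
  r0 --0--> r0
Final state: r0
Accept states: {r1, r2}
No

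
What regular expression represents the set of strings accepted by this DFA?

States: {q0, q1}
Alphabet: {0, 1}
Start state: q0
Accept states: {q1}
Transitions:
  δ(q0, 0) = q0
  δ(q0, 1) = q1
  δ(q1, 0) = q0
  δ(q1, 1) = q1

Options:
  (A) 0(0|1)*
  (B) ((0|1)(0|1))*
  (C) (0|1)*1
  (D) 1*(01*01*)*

Check each option against the DFA on short strings; one disagreement eliminates an option:
  (A) 0(0|1)*: on '0' the DFA goes q0 → q0 and rejects (q0 ∉ Accept), but the regex matches it → eliminate
  (B) ((0|1)(0|1))*: on ε the DFA stays in q0 and rejects (q0 ∉ Accept), but the regex matches it → eliminate
  (C) (0|1)*1: agrees with the DFA on every string of length ≤ 6
  (D) 1*(01*01*)*: on ε the DFA stays in q0 and rejects (q0 ∉ Accept), but the regex matches it → eliminate
Only (C) is consistent with the DFA.
(C) (0|1)*1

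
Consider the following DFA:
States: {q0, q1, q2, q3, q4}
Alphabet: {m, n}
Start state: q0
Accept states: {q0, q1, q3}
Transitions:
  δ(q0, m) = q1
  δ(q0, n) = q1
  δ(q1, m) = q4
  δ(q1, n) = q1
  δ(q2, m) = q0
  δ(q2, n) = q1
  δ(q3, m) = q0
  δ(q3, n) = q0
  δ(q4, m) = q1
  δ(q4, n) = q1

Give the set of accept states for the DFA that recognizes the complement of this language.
Complement accept states = All states \ Original accept states
= {q0, q1, q2, q3, q4} \ {q0, q1, q3}
{q2, q4}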